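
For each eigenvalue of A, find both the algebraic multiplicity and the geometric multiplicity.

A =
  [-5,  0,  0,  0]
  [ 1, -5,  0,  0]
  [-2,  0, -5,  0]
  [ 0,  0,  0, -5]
λ = -5: alg = 4, geom = 3

Step 1 — factor the characteristic polynomial to read off the algebraic multiplicities:
  χ_A(x) = (x + 5)^4

Step 2 — compute geometric multiplicities via the rank-nullity identity g(λ) = n − rank(A − λI):
  rank(A − (-5)·I) = 1, so dim ker(A − (-5)·I) = n − 1 = 3

Summary:
  λ = -5: algebraic multiplicity = 4, geometric multiplicity = 3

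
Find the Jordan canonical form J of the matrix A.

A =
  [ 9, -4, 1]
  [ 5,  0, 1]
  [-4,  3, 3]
J_3(4)

The characteristic polynomial is
  det(x·I − A) = x^3 - 12*x^2 + 48*x - 64 = (x - 4)^3

Eigenvalues and multiplicities (the geometric multiplicity of λ is n − rank(A − λI), which equals the number of Jordan blocks for λ):
  λ = 4: algebraic multiplicity = 3, geometric multiplicity = 1

Determining the block sizes for each eigenvalue:
  λ = 4: one block (gm = 1), so the single block has size am = 3 → block sizes [3]

Assembling the blocks gives a Jordan form
J =
  [4, 1, 0]
  [0, 4, 1]
  [0, 0, 4]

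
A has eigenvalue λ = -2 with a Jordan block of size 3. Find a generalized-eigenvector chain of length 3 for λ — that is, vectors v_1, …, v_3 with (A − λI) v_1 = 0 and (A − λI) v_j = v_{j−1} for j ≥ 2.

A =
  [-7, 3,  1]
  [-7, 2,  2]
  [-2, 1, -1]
A Jordan chain for λ = -2 of length 3:
v_1 = (2, 3, 1)ᵀ
v_2 = (-5, -7, -2)ᵀ
v_3 = (1, 0, 0)ᵀ

Let N = A − (-2)·I. We want v_3 with N^3 v_3 = 0 but N^2 v_3 ≠ 0; then v_{j-1} := N · v_j for j = 3, …, 2.

Pick v_3 = (1, 0, 0)ᵀ.
Then v_2 = N · v_3 = (-5, -7, -2)ᵀ.
Then v_1 = N · v_2 = (2, 3, 1)ᵀ.

Sanity check: (A − (-2)·I) v_1 = (0, 0, 0)ᵀ = 0. ✓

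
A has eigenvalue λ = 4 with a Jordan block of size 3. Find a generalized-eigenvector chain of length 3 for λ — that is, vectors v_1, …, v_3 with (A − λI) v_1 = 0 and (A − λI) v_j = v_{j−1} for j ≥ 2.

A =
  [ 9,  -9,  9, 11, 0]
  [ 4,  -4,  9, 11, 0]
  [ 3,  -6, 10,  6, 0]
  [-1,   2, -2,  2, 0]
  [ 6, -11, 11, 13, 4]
A Jordan chain for λ = 4 of length 3:
v_1 = (-4, -4, -3, 1, -5)ᵀ
v_2 = (9, 9, 6, -2, 11)ᵀ
v_3 = (0, 0, 1, 0, 0)ᵀ

Let N = A − (4)·I. We want v_3 with N^3 v_3 = 0 but N^2 v_3 ≠ 0; then v_{j-1} := N · v_j for j = 3, …, 2.

Pick v_3 = (0, 0, 1, 0, 0)ᵀ.
Then v_2 = N · v_3 = (9, 9, 6, -2, 11)ᵀ.
Then v_1 = N · v_2 = (-4, -4, -3, 1, -5)ᵀ.

Sanity check: (A − (4)·I) v_1 = (0, 0, 0, 0, 0)ᵀ = 0. ✓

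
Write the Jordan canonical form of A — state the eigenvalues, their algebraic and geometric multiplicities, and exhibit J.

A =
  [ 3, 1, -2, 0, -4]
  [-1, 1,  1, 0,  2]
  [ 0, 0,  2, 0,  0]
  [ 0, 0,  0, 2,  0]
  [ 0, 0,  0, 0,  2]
J_3(2) ⊕ J_1(2) ⊕ J_1(2)

The characteristic polynomial is
  det(x·I − A) = x^5 - 10*x^4 + 40*x^3 - 80*x^2 + 80*x - 32 = (x - 2)^5

Eigenvalues and multiplicities (the geometric multiplicity of λ is n − rank(A − λI), which equals the number of Jordan blocks for λ):
  λ = 2: algebraic multiplicity = 5, geometric multiplicity = 3

Determining the block sizes for each eigenvalue:
  λ = 2: with am = 5 and gm = 3, the partition is not yet determined (e.g. several partitions of 5 into 3 parts exist). Let N = A − (2)·I. Computing rank(N^1) = 2, rank(N^2) = 1, rank(N^3) = 0; the number of blocks of size ≥ j is rank(N^{j−1}) − rank(N^j), giving [3, 1, 1]. So we have 1 block(s) of size 3, 2 block(s) of size 1 → block sizes [3, 1, 1]

Assembling the blocks gives a Jordan form
J =
  [2, 1, 0, 0, 0]
  [0, 2, 1, 0, 0]
  [0, 0, 2, 0, 0]
  [0, 0, 0, 2, 0]
  [0, 0, 0, 0, 2]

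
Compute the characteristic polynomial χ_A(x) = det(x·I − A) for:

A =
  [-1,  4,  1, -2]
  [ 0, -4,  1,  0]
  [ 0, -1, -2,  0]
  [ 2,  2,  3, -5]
x^4 + 12*x^3 + 54*x^2 + 108*x + 81

Expanding det(x·I − A) (e.g. by cofactor expansion or by noting that A is similar to its Jordan form J, which has the same characteristic polynomial as A) gives
  χ_A(x) = x^4 + 12*x^3 + 54*x^2 + 108*x + 81
which factors as (x + 3)^4. The eigenvalues (with algebraic multiplicities) are λ = -3 with multiplicity 4.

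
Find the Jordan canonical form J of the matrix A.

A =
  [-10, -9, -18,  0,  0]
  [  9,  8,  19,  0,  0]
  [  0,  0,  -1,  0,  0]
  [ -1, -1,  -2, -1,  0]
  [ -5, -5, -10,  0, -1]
J_3(-1) ⊕ J_1(-1) ⊕ J_1(-1)

The characteristic polynomial is
  det(x·I − A) = x^5 + 5*x^4 + 10*x^3 + 10*x^2 + 5*x + 1 = (x + 1)^5

Eigenvalues and multiplicities (the geometric multiplicity of λ is n − rank(A − λI), which equals the number of Jordan blocks for λ):
  λ = -1: algebraic multiplicity = 5, geometric multiplicity = 3

Determining the block sizes for each eigenvalue:
  λ = -1: with am = 5 and gm = 3, the partition is not yet determined (e.g. several partitions of 5 into 3 parts exist). Let N = A − (-1)·I. Computing rank(N^1) = 2, rank(N^2) = 1, rank(N^3) = 0; the number of blocks of size ≥ j is rank(N^{j−1}) − rank(N^j), giving [3, 1, 1]. So we have 1 block(s) of size 3, 2 block(s) of size 1 → block sizes [3, 1, 1]

Assembling the blocks gives a Jordan form
J =
  [-1,  1,  0,  0,  0]
  [ 0, -1,  1,  0,  0]
  [ 0,  0, -1,  0,  0]
  [ 0,  0,  0, -1,  0]
  [ 0,  0,  0,  0, -1]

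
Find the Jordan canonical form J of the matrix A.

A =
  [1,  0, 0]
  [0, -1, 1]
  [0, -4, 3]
J_2(1) ⊕ J_1(1)

The characteristic polynomial is
  det(x·I − A) = x^3 - 3*x^2 + 3*x - 1 = (x - 1)^3

Eigenvalues and multiplicities (the geometric multiplicity of λ is n − rank(A − λI), which equals the number of Jordan blocks for λ):
  λ = 1: algebraic multiplicity = 3, geometric multiplicity = 2

Determining the block sizes for each eigenvalue:
  λ = 1: 2 blocks summing to 3 forces exactly one block of size 2 and the rest size 1 → block sizes [2, 1]

Assembling the blocks gives a Jordan form
J =
  [1, 1, 0]
  [0, 1, 0]
  [0, 0, 1]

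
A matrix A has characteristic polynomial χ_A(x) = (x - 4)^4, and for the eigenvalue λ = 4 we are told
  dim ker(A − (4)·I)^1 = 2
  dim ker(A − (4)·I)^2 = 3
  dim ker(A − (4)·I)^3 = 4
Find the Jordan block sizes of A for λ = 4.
Block sizes for λ = 4: [3, 1]

From the dimensions of kernels of powers, the number of Jordan blocks of size at least j is d_j − d_{j−1} where d_j = dim ker(N^j) (with d_0 = 0). Computing the differences gives [2, 1, 1].
The number of blocks of size exactly k is (#blocks of size ≥ k) − (#blocks of size ≥ k + 1), so the partition is: 1 block(s) of size 1, 1 block(s) of size 3.
In nonincreasing order the block sizes are [3, 1].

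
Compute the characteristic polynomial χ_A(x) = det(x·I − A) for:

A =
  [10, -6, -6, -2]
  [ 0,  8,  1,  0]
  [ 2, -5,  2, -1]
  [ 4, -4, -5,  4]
x^4 - 24*x^3 + 216*x^2 - 864*x + 1296

Expanding det(x·I − A) (e.g. by cofactor expansion or by noting that A is similar to its Jordan form J, which has the same characteristic polynomial as A) gives
  χ_A(x) = x^4 - 24*x^3 + 216*x^2 - 864*x + 1296
which factors as (x - 6)^4. The eigenvalues (with algebraic multiplicities) are λ = 6 with multiplicity 4.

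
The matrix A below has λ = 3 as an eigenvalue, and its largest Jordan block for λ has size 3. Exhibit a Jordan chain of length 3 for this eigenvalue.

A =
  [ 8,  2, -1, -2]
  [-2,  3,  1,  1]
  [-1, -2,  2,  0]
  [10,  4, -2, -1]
A Jordan chain for λ = 3 of length 3:
v_1 = (2, -1, 0, 4)ᵀ
v_2 = (5, -2, -1, 10)ᵀ
v_3 = (1, 0, 0, 0)ᵀ

Let N = A − (3)·I. We want v_3 with N^3 v_3 = 0 but N^2 v_3 ≠ 0; then v_{j-1} := N · v_j for j = 3, …, 2.

Pick v_3 = (1, 0, 0, 0)ᵀ.
Then v_2 = N · v_3 = (5, -2, -1, 10)ᵀ.
Then v_1 = N · v_2 = (2, -1, 0, 4)ᵀ.

Sanity check: (A − (3)·I) v_1 = (0, 0, 0, 0)ᵀ = 0. ✓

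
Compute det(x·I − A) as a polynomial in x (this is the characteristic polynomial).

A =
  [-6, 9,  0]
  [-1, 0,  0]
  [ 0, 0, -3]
x^3 + 9*x^2 + 27*x + 27

Expanding det(x·I − A) (e.g. by cofactor expansion or by noting that A is similar to its Jordan form J, which has the same characteristic polynomial as A) gives
  χ_A(x) = x^3 + 9*x^2 + 27*x + 27
which factors as (x + 3)^3. The eigenvalues (with algebraic multiplicities) are λ = -3 with multiplicity 3.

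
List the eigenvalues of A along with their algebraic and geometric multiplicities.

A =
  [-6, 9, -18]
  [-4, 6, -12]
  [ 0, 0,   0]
λ = 0: alg = 3, geom = 2

Step 1 — factor the characteristic polynomial to read off the algebraic multiplicities:
  χ_A(x) = x^3

Step 2 — compute geometric multiplicities via the rank-nullity identity g(λ) = n − rank(A − λI):
  rank(A − (0)·I) = 1, so dim ker(A − (0)·I) = n − 1 = 2

Summary:
  λ = 0: algebraic multiplicity = 3, geometric multiplicity = 2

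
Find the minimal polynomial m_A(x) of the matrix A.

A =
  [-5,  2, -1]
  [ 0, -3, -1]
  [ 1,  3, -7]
x^3 + 15*x^2 + 75*x + 125

The characteristic polynomial is χ_A(x) = (x + 5)^3, so the eigenvalues are known. The minimal polynomial is
  m_A(x) = Π_λ (x − λ)^{k_λ}
where k_λ is the size of the *largest* Jordan block for λ (equivalently, the smallest k with (A − λI)^k v = 0 for every generalised eigenvector v of λ).

  λ = -5: largest Jordan block has size 3, contributing (x + 5)^3

So m_A(x) = (x + 5)^3 = x^3 + 15*x^2 + 75*x + 125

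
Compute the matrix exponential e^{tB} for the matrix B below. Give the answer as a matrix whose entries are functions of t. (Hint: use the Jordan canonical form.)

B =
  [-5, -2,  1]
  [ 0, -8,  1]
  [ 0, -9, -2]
e^{tB} =
  [exp(-5*t), -3*t^2*exp(-5*t)/2 - 2*t*exp(-5*t), t^2*exp(-5*t)/2 + t*exp(-5*t)]
  [0, -3*t*exp(-5*t) + exp(-5*t), t*exp(-5*t)]
  [0, -9*t*exp(-5*t), 3*t*exp(-5*t) + exp(-5*t)]

Strategy: write B = P · J · P⁻¹ where J is a Jordan canonical form, so e^{tB} = P · e^{tJ} · P⁻¹, and e^{tJ} can be computed block-by-block.

B has Jordan form
J =
  [-5,  1,  0]
  [ 0, -5,  1]
  [ 0,  0, -5]
(up to reordering of blocks).

Per-block formulas:
  For a 3×3 Jordan block J_3(-5): exp(t · J_3(-5)) = e^(-5t)·(I + t·N + (t^2/2)·N^2), where N is the 3×3 nilpotent shift.

After assembling e^{tJ} and conjugating by P, we get:

e^{tB} =
  [exp(-5*t), -3*t^2*exp(-5*t)/2 - 2*t*exp(-5*t), t^2*exp(-5*t)/2 + t*exp(-5*t)]
  [0, -3*t*exp(-5*t) + exp(-5*t), t*exp(-5*t)]
  [0, -9*t*exp(-5*t), 3*t*exp(-5*t) + exp(-5*t)]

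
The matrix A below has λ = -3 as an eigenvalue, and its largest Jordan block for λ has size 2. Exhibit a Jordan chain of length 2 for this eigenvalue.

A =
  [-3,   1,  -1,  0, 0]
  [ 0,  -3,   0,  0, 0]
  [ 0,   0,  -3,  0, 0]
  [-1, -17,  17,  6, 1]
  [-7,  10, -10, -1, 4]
A Jordan chain for λ = -3 of length 2:
v_1 = (1, 0, 0, 0, 1)ᵀ
v_2 = (1, 1, 0, 2, 0)ᵀ

Let N = A − (-3)·I. We want v_2 with N^2 v_2 = 0 but N^1 v_2 ≠ 0; then v_{j-1} := N · v_j for j = 2, …, 2.

Pick v_2 = (1, 1, 0, 2, 0)ᵀ.
Then v_1 = N · v_2 = (1, 0, 0, 0, 1)ᵀ.

Sanity check: (A − (-3)·I) v_1 = (0, 0, 0, 0, 0)ᵀ = 0. ✓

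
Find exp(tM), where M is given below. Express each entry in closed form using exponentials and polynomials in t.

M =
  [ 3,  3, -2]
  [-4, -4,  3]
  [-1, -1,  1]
e^{tM} =
  [-t^2/2 + 3*t + 1, -t^2/2 + 3*t, t^2/2 - 2*t]
  [t^2/2 - 4*t, t^2/2 - 4*t + 1, -t^2/2 + 3*t]
  [-t, -t, t + 1]

Strategy: write M = P · J · P⁻¹ where J is a Jordan canonical form, so e^{tM} = P · e^{tJ} · P⁻¹, and e^{tJ} can be computed block-by-block.

M has Jordan form
J =
  [0, 1, 0]
  [0, 0, 1]
  [0, 0, 0]
(up to reordering of blocks).

Per-block formulas:
  For a 3×3 Jordan block J_3(0): exp(t · J_3(0)) = e^(0t)·(I + t·N + (t^2/2)·N^2), where N is the 3×3 nilpotent shift.

After assembling e^{tJ} and conjugating by P, we get:

e^{tM} =
  [-t^2/2 + 3*t + 1, -t^2/2 + 3*t, t^2/2 - 2*t]
  [t^2/2 - 4*t, t^2/2 - 4*t + 1, -t^2/2 + 3*t]
  [-t, -t, t + 1]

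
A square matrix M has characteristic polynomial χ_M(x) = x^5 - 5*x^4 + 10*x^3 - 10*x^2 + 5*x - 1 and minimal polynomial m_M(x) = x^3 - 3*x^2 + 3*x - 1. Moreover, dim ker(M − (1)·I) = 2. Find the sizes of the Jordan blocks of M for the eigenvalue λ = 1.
Block sizes for λ = 1: [3, 2]

Step 1 — from the characteristic polynomial, algebraic multiplicity of λ = 1 is 5. From dim ker(M − (1)·I) = 2, there are exactly 2 Jordan blocks for λ = 1.
Step 2 — from the minimal polynomial, the factor (x − 1)^3 tells us the largest block for λ = 1 has size 3.
Step 3 — with total size 5, 2 blocks, and largest block 3, the block sizes (in nonincreasing order) are [3, 2].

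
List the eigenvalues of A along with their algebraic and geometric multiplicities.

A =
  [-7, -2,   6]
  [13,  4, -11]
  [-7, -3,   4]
λ = -1: alg = 2, geom = 1; λ = 3: alg = 1, geom = 1

Step 1 — factor the characteristic polynomial to read off the algebraic multiplicities:
  χ_A(x) = (x - 3)*(x + 1)^2

Step 2 — compute geometric multiplicities via the rank-nullity identity g(λ) = n − rank(A − λI):
  rank(A − (-1)·I) = 2, so dim ker(A − (-1)·I) = n − 2 = 1
  rank(A − (3)·I) = 2, so dim ker(A − (3)·I) = n − 2 = 1

Summary:
  λ = -1: algebraic multiplicity = 2, geometric multiplicity = 1
  λ = 3: algebraic multiplicity = 1, geometric multiplicity = 1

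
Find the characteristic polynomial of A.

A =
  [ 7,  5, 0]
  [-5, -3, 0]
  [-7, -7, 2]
x^3 - 6*x^2 + 12*x - 8

Expanding det(x·I − A) (e.g. by cofactor expansion or by noting that A is similar to its Jordan form J, which has the same characteristic polynomial as A) gives
  χ_A(x) = x^3 - 6*x^2 + 12*x - 8
which factors as (x - 2)^3. The eigenvalues (with algebraic multiplicities) are λ = 2 with multiplicity 3.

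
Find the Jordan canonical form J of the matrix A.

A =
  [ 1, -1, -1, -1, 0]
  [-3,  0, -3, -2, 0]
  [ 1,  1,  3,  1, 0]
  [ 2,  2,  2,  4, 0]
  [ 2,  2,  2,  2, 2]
J_3(2) ⊕ J_1(2) ⊕ J_1(2)

The characteristic polynomial is
  det(x·I − A) = x^5 - 10*x^4 + 40*x^3 - 80*x^2 + 80*x - 32 = (x - 2)^5

Eigenvalues and multiplicities (the geometric multiplicity of λ is n − rank(A − λI), which equals the number of Jordan blocks for λ):
  λ = 2: algebraic multiplicity = 5, geometric multiplicity = 3

Determining the block sizes for each eigenvalue:
  λ = 2: with am = 5 and gm = 3, the partition is not yet determined (e.g. several partitions of 5 into 3 parts exist). Let N = A − (2)·I. Computing rank(N^1) = 2, rank(N^2) = 1, rank(N^3) = 0; the number of blocks of size ≥ j is rank(N^{j−1}) − rank(N^j), giving [3, 1, 1]. So we have 1 block(s) of size 3, 2 block(s) of size 1 → block sizes [3, 1, 1]

Assembling the blocks gives a Jordan form
J =
  [2, 1, 0, 0, 0]
  [0, 2, 1, 0, 0]
  [0, 0, 2, 0, 0]
  [0, 0, 0, 2, 0]
  [0, 0, 0, 0, 2]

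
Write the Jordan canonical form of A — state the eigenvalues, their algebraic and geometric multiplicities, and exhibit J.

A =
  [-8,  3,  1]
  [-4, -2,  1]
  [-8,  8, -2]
J_3(-4)

The characteristic polynomial is
  det(x·I − A) = x^3 + 12*x^2 + 48*x + 64 = (x + 4)^3

Eigenvalues and multiplicities (the geometric multiplicity of λ is n − rank(A − λI), which equals the number of Jordan blocks for λ):
  λ = -4: algebraic multiplicity = 3, geometric multiplicity = 1

Determining the block sizes for each eigenvalue:
  λ = -4: one block (gm = 1), so the single block has size am = 3 → block sizes [3]

Assembling the blocks gives a Jordan form
J =
  [-4,  1,  0]
  [ 0, -4,  1]
  [ 0,  0, -4]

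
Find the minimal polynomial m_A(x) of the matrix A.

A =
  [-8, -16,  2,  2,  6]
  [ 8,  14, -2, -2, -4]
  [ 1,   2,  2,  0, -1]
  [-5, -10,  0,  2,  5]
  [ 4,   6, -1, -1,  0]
x^3 - 6*x^2 + 12*x - 8

The characteristic polynomial is χ_A(x) = (x - 2)^5, so the eigenvalues are known. The minimal polynomial is
  m_A(x) = Π_λ (x − λ)^{k_λ}
where k_λ is the size of the *largest* Jordan block for λ (equivalently, the smallest k with (A − λI)^k v = 0 for every generalised eigenvector v of λ).

  λ = 2: largest Jordan block has size 3, contributing (x − 2)^3

So m_A(x) = (x - 2)^3 = x^3 - 6*x^2 + 12*x - 8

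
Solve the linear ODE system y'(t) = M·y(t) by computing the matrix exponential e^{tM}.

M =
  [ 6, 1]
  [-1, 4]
e^{tM} =
  [t*exp(5*t) + exp(5*t), t*exp(5*t)]
  [-t*exp(5*t), -t*exp(5*t) + exp(5*t)]

Strategy: write M = P · J · P⁻¹ where J is a Jordan canonical form, so e^{tM} = P · e^{tJ} · P⁻¹, and e^{tJ} can be computed block-by-block.

M has Jordan form
J =
  [5, 1]
  [0, 5]
(up to reordering of blocks).

Per-block formulas:
  For a 2×2 Jordan block J_2(5): exp(t · J_2(5)) = e^(5t)·(I + t·N), where N is the 2×2 nilpotent shift.

After assembling e^{tJ} and conjugating by P, we get:

e^{tM} =
  [t*exp(5*t) + exp(5*t), t*exp(5*t)]
  [-t*exp(5*t), -t*exp(5*t) + exp(5*t)]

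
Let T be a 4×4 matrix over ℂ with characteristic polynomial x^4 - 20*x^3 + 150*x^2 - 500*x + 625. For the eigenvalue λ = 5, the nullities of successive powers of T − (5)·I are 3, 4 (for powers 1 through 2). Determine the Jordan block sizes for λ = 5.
Block sizes for λ = 5: [2, 1, 1]

From the dimensions of kernels of powers, the number of Jordan blocks of size at least j is d_j − d_{j−1} where d_j = dim ker(N^j) (with d_0 = 0). Computing the differences gives [3, 1].
The number of blocks of size exactly k is (#blocks of size ≥ k) − (#blocks of size ≥ k + 1), so the partition is: 2 block(s) of size 1, 1 block(s) of size 2.
In nonincreasing order the block sizes are [2, 1, 1].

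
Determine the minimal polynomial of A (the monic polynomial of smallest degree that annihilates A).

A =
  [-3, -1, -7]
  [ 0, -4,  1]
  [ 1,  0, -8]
x^3 + 15*x^2 + 75*x + 125

The characteristic polynomial is χ_A(x) = (x + 5)^3, so the eigenvalues are known. The minimal polynomial is
  m_A(x) = Π_λ (x − λ)^{k_λ}
where k_λ is the size of the *largest* Jordan block for λ (equivalently, the smallest k with (A − λI)^k v = 0 for every generalised eigenvector v of λ).

  λ = -5: largest Jordan block has size 3, contributing (x + 5)^3

So m_A(x) = (x + 5)^3 = x^3 + 15*x^2 + 75*x + 125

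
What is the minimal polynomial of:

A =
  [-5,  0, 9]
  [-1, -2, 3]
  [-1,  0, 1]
x^2 + 4*x + 4

The characteristic polynomial is χ_A(x) = (x + 2)^3, so the eigenvalues are known. The minimal polynomial is
  m_A(x) = Π_λ (x − λ)^{k_λ}
where k_λ is the size of the *largest* Jordan block for λ (equivalently, the smallest k with (A − λI)^k v = 0 for every generalised eigenvector v of λ).

  λ = -2: largest Jordan block has size 2, contributing (x + 2)^2

So m_A(x) = (x + 2)^2 = x^2 + 4*x + 4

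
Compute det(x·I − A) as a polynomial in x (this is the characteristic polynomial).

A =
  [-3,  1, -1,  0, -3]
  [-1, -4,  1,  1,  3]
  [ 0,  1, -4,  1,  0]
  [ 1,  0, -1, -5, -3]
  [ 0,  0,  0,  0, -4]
x^5 + 20*x^4 + 160*x^3 + 640*x^2 + 1280*x + 1024

Expanding det(x·I − A) (e.g. by cofactor expansion or by noting that A is similar to its Jordan form J, which has the same characteristic polynomial as A) gives
  χ_A(x) = x^5 + 20*x^4 + 160*x^3 + 640*x^2 + 1280*x + 1024
which factors as (x + 4)^5. The eigenvalues (with algebraic multiplicities) are λ = -4 with multiplicity 5.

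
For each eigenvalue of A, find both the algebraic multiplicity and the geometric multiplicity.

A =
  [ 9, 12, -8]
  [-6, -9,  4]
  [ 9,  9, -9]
λ = -3: alg = 3, geom = 2

Step 1 — factor the characteristic polynomial to read off the algebraic multiplicities:
  χ_A(x) = (x + 3)^3

Step 2 — compute geometric multiplicities via the rank-nullity identity g(λ) = n − rank(A − λI):
  rank(A − (-3)·I) = 1, so dim ker(A − (-3)·I) = n − 1 = 2

Summary:
  λ = -3: algebraic multiplicity = 3, geometric multiplicity = 2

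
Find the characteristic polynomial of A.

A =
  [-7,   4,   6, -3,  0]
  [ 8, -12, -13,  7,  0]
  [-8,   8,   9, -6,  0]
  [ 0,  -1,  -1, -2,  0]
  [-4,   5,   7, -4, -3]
x^5 + 15*x^4 + 90*x^3 + 270*x^2 + 405*x + 243

Expanding det(x·I − A) (e.g. by cofactor expansion or by noting that A is similar to its Jordan form J, which has the same characteristic polynomial as A) gives
  χ_A(x) = x^5 + 15*x^4 + 90*x^3 + 270*x^2 + 405*x + 243
which factors as (x + 3)^5. The eigenvalues (with algebraic multiplicities) are λ = -3 with multiplicity 5.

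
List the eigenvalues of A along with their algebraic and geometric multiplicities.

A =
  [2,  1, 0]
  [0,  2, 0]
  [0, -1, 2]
λ = 2: alg = 3, geom = 2

Step 1 — factor the characteristic polynomial to read off the algebraic multiplicities:
  χ_A(x) = (x - 2)^3

Step 2 — compute geometric multiplicities via the rank-nullity identity g(λ) = n − rank(A − λI):
  rank(A − (2)·I) = 1, so dim ker(A − (2)·I) = n − 1 = 2

Summary:
  λ = 2: algebraic multiplicity = 3, geometric multiplicity = 2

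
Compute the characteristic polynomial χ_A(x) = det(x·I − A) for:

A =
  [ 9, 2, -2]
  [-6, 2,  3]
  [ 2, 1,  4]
x^3 - 15*x^2 + 75*x - 125

Expanding det(x·I − A) (e.g. by cofactor expansion or by noting that A is similar to its Jordan form J, which has the same characteristic polynomial as A) gives
  χ_A(x) = x^3 - 15*x^2 + 75*x - 125
which factors as (x - 5)^3. The eigenvalues (with algebraic multiplicities) are λ = 5 with multiplicity 3.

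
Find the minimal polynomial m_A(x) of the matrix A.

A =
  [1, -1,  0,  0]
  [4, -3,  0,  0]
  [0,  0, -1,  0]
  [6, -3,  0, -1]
x^2 + 2*x + 1

The characteristic polynomial is χ_A(x) = (x + 1)^4, so the eigenvalues are known. The minimal polynomial is
  m_A(x) = Π_λ (x − λ)^{k_λ}
where k_λ is the size of the *largest* Jordan block for λ (equivalently, the smallest k with (A − λI)^k v = 0 for every generalised eigenvector v of λ).

  λ = -1: largest Jordan block has size 2, contributing (x + 1)^2

So m_A(x) = (x + 1)^2 = x^2 + 2*x + 1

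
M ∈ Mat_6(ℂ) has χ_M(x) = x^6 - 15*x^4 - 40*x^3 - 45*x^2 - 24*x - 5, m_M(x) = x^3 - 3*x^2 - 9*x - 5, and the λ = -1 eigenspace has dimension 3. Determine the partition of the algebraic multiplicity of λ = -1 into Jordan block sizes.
Block sizes for λ = -1: [2, 2, 1]

Step 1 — from the characteristic polynomial, algebraic multiplicity of λ = -1 is 5. From dim ker(M − (-1)·I) = 3, there are exactly 3 Jordan blocks for λ = -1.
Step 2 — from the minimal polynomial, the factor (x + 1)^2 tells us the largest block for λ = -1 has size 2.
Step 3 — with total size 5, 3 blocks, and largest block 2, the block sizes (in nonincreasing order) are [2, 2, 1].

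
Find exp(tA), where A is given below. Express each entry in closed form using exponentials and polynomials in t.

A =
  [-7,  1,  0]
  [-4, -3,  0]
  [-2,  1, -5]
e^{tA} =
  [-2*t*exp(-5*t) + exp(-5*t), t*exp(-5*t), 0]
  [-4*t*exp(-5*t), 2*t*exp(-5*t) + exp(-5*t), 0]
  [-2*t*exp(-5*t), t*exp(-5*t), exp(-5*t)]

Strategy: write A = P · J · P⁻¹ where J is a Jordan canonical form, so e^{tA} = P · e^{tJ} · P⁻¹, and e^{tJ} can be computed block-by-block.

A has Jordan form
J =
  [-5,  1,  0]
  [ 0, -5,  0]
  [ 0,  0, -5]
(up to reordering of blocks).

Per-block formulas:
  For a 1×1 block at λ = -5: exp(t · [-5]) = [e^(-5t)].
  For a 2×2 Jordan block J_2(-5): exp(t · J_2(-5)) = e^(-5t)·(I + t·N), where N is the 2×2 nilpotent shift.

After assembling e^{tJ} and conjugating by P, we get:

e^{tA} =
  [-2*t*exp(-5*t) + exp(-5*t), t*exp(-5*t), 0]
  [-4*t*exp(-5*t), 2*t*exp(-5*t) + exp(-5*t), 0]
  [-2*t*exp(-5*t), t*exp(-5*t), exp(-5*t)]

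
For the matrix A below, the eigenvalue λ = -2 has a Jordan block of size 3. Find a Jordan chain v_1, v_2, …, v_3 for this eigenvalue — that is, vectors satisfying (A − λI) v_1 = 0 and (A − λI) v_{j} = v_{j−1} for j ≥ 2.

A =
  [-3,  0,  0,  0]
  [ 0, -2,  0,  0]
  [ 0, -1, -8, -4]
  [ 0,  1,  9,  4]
A Jordan chain for λ = -2 of length 3:
v_1 = (0, 0, 2, -3)ᵀ
v_2 = (0, 0, -1, 1)ᵀ
v_3 = (0, 1, 0, 0)ᵀ

Let N = A − (-2)·I. We want v_3 with N^3 v_3 = 0 but N^2 v_3 ≠ 0; then v_{j-1} := N · v_j for j = 3, …, 2.

Pick v_3 = (0, 1, 0, 0)ᵀ.
Then v_2 = N · v_3 = (0, 0, -1, 1)ᵀ.
Then v_1 = N · v_2 = (0, 0, 2, -3)ᵀ.

Sanity check: (A − (-2)·I) v_1 = (0, 0, 0, 0)ᵀ = 0. ✓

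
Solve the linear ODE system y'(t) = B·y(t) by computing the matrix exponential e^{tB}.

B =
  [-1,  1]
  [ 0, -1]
e^{tB} =
  [exp(-t), t*exp(-t)]
  [0, exp(-t)]

Strategy: write B = P · J · P⁻¹ where J is a Jordan canonical form, so e^{tB} = P · e^{tJ} · P⁻¹, and e^{tJ} can be computed block-by-block.

B has Jordan form
J =
  [-1,  1]
  [ 0, -1]
(up to reordering of blocks).

Per-block formulas:
  For a 2×2 Jordan block J_2(-1): exp(t · J_2(-1)) = e^(-1t)·(I + t·N), where N is the 2×2 nilpotent shift.

After assembling e^{tJ} and conjugating by P, we get:

e^{tB} =
  [exp(-t), t*exp(-t)]
  [0, exp(-t)]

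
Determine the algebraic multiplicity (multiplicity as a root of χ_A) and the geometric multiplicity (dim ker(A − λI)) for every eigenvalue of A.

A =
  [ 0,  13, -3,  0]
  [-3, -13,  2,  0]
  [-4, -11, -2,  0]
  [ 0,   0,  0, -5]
λ = -5: alg = 4, geom = 2

Step 1 — factor the characteristic polynomial to read off the algebraic multiplicities:
  χ_A(x) = (x + 5)^4

Step 2 — compute geometric multiplicities via the rank-nullity identity g(λ) = n − rank(A − λI):
  rank(A − (-5)·I) = 2, so dim ker(A − (-5)·I) = n − 2 = 2

Summary:
  λ = -5: algebraic multiplicity = 4, geometric multiplicity = 2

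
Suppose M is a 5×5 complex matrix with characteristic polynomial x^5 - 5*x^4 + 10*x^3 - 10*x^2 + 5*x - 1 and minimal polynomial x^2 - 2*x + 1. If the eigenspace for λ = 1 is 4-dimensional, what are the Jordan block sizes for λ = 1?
Block sizes for λ = 1: [2, 1, 1, 1]

Step 1 — from the characteristic polynomial, algebraic multiplicity of λ = 1 is 5. From dim ker(M − (1)·I) = 4, there are exactly 4 Jordan blocks for λ = 1.
Step 2 — from the minimal polynomial, the factor (x − 1)^2 tells us the largest block for λ = 1 has size 2.
Step 3 — with total size 5, 4 blocks, and largest block 2, the block sizes (in nonincreasing order) are [2, 1, 1, 1].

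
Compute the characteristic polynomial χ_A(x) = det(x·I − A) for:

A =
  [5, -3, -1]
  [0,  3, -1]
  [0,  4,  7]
x^3 - 15*x^2 + 75*x - 125

Expanding det(x·I − A) (e.g. by cofactor expansion or by noting that A is similar to its Jordan form J, which has the same characteristic polynomial as A) gives
  χ_A(x) = x^3 - 15*x^2 + 75*x - 125
which factors as (x - 5)^3. The eigenvalues (with algebraic multiplicities) are λ = 5 with multiplicity 3.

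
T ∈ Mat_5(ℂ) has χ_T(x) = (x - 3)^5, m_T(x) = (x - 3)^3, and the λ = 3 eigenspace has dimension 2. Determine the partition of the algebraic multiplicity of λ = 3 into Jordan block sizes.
Block sizes for λ = 3: [3, 2]

Step 1 — from the characteristic polynomial, algebraic multiplicity of λ = 3 is 5. From dim ker(T − (3)·I) = 2, there are exactly 2 Jordan blocks for λ = 3.
Step 2 — from the minimal polynomial, the factor (x − 3)^3 tells us the largest block for λ = 3 has size 3.
Step 3 — with total size 5, 2 blocks, and largest block 3, the block sizes (in nonincreasing order) are [3, 2].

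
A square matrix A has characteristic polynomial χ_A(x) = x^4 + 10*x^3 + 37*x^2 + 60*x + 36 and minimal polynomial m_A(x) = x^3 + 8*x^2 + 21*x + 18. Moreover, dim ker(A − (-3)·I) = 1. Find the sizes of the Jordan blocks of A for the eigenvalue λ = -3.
Block sizes for λ = -3: [2]

Step 1 — from the characteristic polynomial, algebraic multiplicity of λ = -3 is 2. From dim ker(A − (-3)·I) = 1, there are exactly 1 Jordan blocks for λ = -3.
Step 2 — from the minimal polynomial, the factor (x + 3)^2 tells us the largest block for λ = -3 has size 2.
Step 3 — with total size 2, 1 blocks, and largest block 2, the block sizes (in nonincreasing order) are [2].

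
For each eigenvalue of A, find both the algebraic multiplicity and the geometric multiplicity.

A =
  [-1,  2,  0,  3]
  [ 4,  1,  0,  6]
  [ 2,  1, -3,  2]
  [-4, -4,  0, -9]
λ = -3: alg = 4, geom = 2

Step 1 — factor the characteristic polynomial to read off the algebraic multiplicities:
  χ_A(x) = (x + 3)^4

Step 2 — compute geometric multiplicities via the rank-nullity identity g(λ) = n − rank(A − λI):
  rank(A − (-3)·I) = 2, so dim ker(A − (-3)·I) = n − 2 = 2

Summary:
  λ = -3: algebraic multiplicity = 4, geometric multiplicity = 2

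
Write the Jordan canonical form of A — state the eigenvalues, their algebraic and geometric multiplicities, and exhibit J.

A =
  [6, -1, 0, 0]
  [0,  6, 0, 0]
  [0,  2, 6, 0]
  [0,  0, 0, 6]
J_2(6) ⊕ J_1(6) ⊕ J_1(6)

The characteristic polynomial is
  det(x·I − A) = x^4 - 24*x^3 + 216*x^2 - 864*x + 1296 = (x - 6)^4

Eigenvalues and multiplicities (the geometric multiplicity of λ is n − rank(A − λI), which equals the number of Jordan blocks for λ):
  λ = 6: algebraic multiplicity = 4, geometric multiplicity = 3

Determining the block sizes for each eigenvalue:
  λ = 6: 3 blocks summing to 4 forces exactly one block of size 2 and the rest size 1 → block sizes [2, 1, 1]

Assembling the blocks gives a Jordan form
J =
  [6, 1, 0, 0]
  [0, 6, 0, 0]
  [0, 0, 6, 0]
  [0, 0, 0, 6]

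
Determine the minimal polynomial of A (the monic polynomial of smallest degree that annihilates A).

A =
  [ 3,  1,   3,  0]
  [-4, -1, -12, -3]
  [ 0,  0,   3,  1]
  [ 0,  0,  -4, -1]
x^2 - 2*x + 1

The characteristic polynomial is χ_A(x) = (x - 1)^4, so the eigenvalues are known. The minimal polynomial is
  m_A(x) = Π_λ (x − λ)^{k_λ}
where k_λ is the size of the *largest* Jordan block for λ (equivalently, the smallest k with (A − λI)^k v = 0 for every generalised eigenvector v of λ).

  λ = 1: largest Jordan block has size 2, contributing (x − 1)^2

So m_A(x) = (x - 1)^2 = x^2 - 2*x + 1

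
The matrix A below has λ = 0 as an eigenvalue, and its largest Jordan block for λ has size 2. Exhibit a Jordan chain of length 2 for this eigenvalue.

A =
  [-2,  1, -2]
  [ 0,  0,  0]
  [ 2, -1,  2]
A Jordan chain for λ = 0 of length 2:
v_1 = (-2, 0, 2)ᵀ
v_2 = (1, 0, 0)ᵀ

Let N = A − (0)·I. We want v_2 with N^2 v_2 = 0 but N^1 v_2 ≠ 0; then v_{j-1} := N · v_j for j = 2, …, 2.

Pick v_2 = (1, 0, 0)ᵀ.
Then v_1 = N · v_2 = (-2, 0, 2)ᵀ.

Sanity check: (A − (0)·I) v_1 = (0, 0, 0)ᵀ = 0. ✓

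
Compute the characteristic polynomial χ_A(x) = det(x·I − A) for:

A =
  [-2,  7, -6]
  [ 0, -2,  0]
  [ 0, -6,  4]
x^3 - 12*x - 16

Expanding det(x·I − A) (e.g. by cofactor expansion or by noting that A is similar to its Jordan form J, which has the same characteristic polynomial as A) gives
  χ_A(x) = x^3 - 12*x - 16
which factors as (x - 4)*(x + 2)^2. The eigenvalues (with algebraic multiplicities) are λ = -2 with multiplicity 2, λ = 4 with multiplicity 1.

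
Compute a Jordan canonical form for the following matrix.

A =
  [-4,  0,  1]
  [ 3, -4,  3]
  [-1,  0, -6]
J_2(-5) ⊕ J_1(-4)

The characteristic polynomial is
  det(x·I − A) = x^3 + 14*x^2 + 65*x + 100 = (x + 4)*(x + 5)^2

Eigenvalues and multiplicities (the geometric multiplicity of λ is n − rank(A − λI), which equals the number of Jordan blocks for λ):
  λ = -5: algebraic multiplicity = 2, geometric multiplicity = 1
  λ = -4: algebraic multiplicity = 1, geometric multiplicity = 1

Determining the block sizes for each eigenvalue:
  λ = -5: one block (gm = 1), so the single block has size am = 2 → block sizes [2]
  λ = -4: one block (gm = 1), so the single block has size am = 1 → block sizes [1]

Assembling the blocks gives a Jordan form
J =
  [-5,  1,  0]
  [ 0, -5,  0]
  [ 0,  0, -4]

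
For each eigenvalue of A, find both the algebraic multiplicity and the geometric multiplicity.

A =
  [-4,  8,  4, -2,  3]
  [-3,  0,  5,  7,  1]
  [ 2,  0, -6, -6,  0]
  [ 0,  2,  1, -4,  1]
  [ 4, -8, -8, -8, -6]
λ = -4: alg = 5, geom = 2

Step 1 — factor the characteristic polynomial to read off the algebraic multiplicities:
  χ_A(x) = (x + 4)^5

Step 2 — compute geometric multiplicities via the rank-nullity identity g(λ) = n − rank(A − λI):
  rank(A − (-4)·I) = 3, so dim ker(A − (-4)·I) = n − 3 = 2

Summary:
  λ = -4: algebraic multiplicity = 5, geometric multiplicity = 2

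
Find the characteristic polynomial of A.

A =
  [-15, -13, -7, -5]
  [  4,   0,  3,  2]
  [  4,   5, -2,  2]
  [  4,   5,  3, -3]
x^4 + 20*x^3 + 150*x^2 + 500*x + 625

Expanding det(x·I − A) (e.g. by cofactor expansion or by noting that A is similar to its Jordan form J, which has the same characteristic polynomial as A) gives
  χ_A(x) = x^4 + 20*x^3 + 150*x^2 + 500*x + 625
which factors as (x + 5)^4. The eigenvalues (with algebraic multiplicities) are λ = -5 with multiplicity 4.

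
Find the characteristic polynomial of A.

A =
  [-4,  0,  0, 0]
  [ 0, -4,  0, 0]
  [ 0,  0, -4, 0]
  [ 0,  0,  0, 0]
x^4 + 12*x^3 + 48*x^2 + 64*x

Expanding det(x·I − A) (e.g. by cofactor expansion or by noting that A is similar to its Jordan form J, which has the same characteristic polynomial as A) gives
  χ_A(x) = x^4 + 12*x^3 + 48*x^2 + 64*x
which factors as x*(x + 4)^3. The eigenvalues (with algebraic multiplicities) are λ = -4 with multiplicity 3, λ = 0 with multiplicity 1.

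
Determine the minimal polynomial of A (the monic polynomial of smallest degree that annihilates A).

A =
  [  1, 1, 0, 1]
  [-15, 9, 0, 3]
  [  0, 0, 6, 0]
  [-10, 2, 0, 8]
x^2 - 12*x + 36

The characteristic polynomial is χ_A(x) = (x - 6)^4, so the eigenvalues are known. The minimal polynomial is
  m_A(x) = Π_λ (x − λ)^{k_λ}
where k_λ is the size of the *largest* Jordan block for λ (equivalently, the smallest k with (A − λI)^k v = 0 for every generalised eigenvector v of λ).

  λ = 6: largest Jordan block has size 2, contributing (x − 6)^2

So m_A(x) = (x - 6)^2 = x^2 - 12*x + 36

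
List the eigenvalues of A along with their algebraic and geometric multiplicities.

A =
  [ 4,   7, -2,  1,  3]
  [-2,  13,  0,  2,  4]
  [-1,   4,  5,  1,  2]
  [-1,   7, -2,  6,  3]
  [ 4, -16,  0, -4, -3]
λ = 5: alg = 5, geom = 3

Step 1 — factor the characteristic polynomial to read off the algebraic multiplicities:
  χ_A(x) = (x - 5)^5

Step 2 — compute geometric multiplicities via the rank-nullity identity g(λ) = n − rank(A − λI):
  rank(A − (5)·I) = 2, so dim ker(A − (5)·I) = n − 2 = 3

Summary:
  λ = 5: algebraic multiplicity = 5, geometric multiplicity = 3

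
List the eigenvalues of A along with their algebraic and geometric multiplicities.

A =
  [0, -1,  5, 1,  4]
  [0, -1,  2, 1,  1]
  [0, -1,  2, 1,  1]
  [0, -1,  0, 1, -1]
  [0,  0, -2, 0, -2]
λ = 0: alg = 5, geom = 3

Step 1 — factor the characteristic polynomial to read off the algebraic multiplicities:
  χ_A(x) = x^5

Step 2 — compute geometric multiplicities via the rank-nullity identity g(λ) = n − rank(A − λI):
  rank(A − (0)·I) = 2, so dim ker(A − (0)·I) = n − 2 = 3

Summary:
  λ = 0: algebraic multiplicity = 5, geometric multiplicity = 3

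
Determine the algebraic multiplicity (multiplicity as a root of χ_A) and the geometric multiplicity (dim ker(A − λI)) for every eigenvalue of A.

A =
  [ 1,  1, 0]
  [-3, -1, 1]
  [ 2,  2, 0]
λ = 0: alg = 3, geom = 1

Step 1 — factor the characteristic polynomial to read off the algebraic multiplicities:
  χ_A(x) = x^3

Step 2 — compute geometric multiplicities via the rank-nullity identity g(λ) = n − rank(A − λI):
  rank(A − (0)·I) = 2, so dim ker(A − (0)·I) = n − 2 = 1

Summary:
  λ = 0: algebraic multiplicity = 3, geometric multiplicity = 1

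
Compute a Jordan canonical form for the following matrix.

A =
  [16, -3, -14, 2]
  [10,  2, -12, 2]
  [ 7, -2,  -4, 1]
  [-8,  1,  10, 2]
J_2(4) ⊕ J_2(4)

The characteristic polynomial is
  det(x·I − A) = x^4 - 16*x^3 + 96*x^2 - 256*x + 256 = (x - 4)^4

Eigenvalues and multiplicities (the geometric multiplicity of λ is n − rank(A − λI), which equals the number of Jordan blocks for λ):
  λ = 4: algebraic multiplicity = 4, geometric multiplicity = 2

Determining the block sizes for each eigenvalue:
  λ = 4: with am = 4 and gm = 2, the partition is not yet determined (e.g. several partitions of 4 into 2 parts exist). Let N = A − (4)·I. Computing rank(N^1) = 2, rank(N^2) = 0; the number of blocks of size ≥ j is rank(N^{j−1}) − rank(N^j), giving [2, 2]. So we have 2 block(s) of size 2 → block sizes [2, 2]

Assembling the blocks gives a Jordan form
J =
  [4, 1, 0, 0]
  [0, 4, 0, 0]
  [0, 0, 4, 1]
  [0, 0, 0, 4]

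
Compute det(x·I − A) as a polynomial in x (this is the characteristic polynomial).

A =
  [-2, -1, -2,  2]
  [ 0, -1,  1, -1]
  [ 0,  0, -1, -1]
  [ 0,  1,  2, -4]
x^4 + 8*x^3 + 24*x^2 + 32*x + 16

Expanding det(x·I − A) (e.g. by cofactor expansion or by noting that A is similar to its Jordan form J, which has the same characteristic polynomial as A) gives
  χ_A(x) = x^4 + 8*x^3 + 24*x^2 + 32*x + 16
which factors as (x + 2)^4. The eigenvalues (with algebraic multiplicities) are λ = -2 with multiplicity 4.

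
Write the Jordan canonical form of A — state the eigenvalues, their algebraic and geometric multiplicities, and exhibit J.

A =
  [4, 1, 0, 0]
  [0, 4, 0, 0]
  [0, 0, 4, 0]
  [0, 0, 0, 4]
J_2(4) ⊕ J_1(4) ⊕ J_1(4)

The characteristic polynomial is
  det(x·I − A) = x^4 - 16*x^3 + 96*x^2 - 256*x + 256 = (x - 4)^4

Eigenvalues and multiplicities (the geometric multiplicity of λ is n − rank(A − λI), which equals the number of Jordan blocks for λ):
  λ = 4: algebraic multiplicity = 4, geometric multiplicity = 3

Determining the block sizes for each eigenvalue:
  λ = 4: 3 blocks summing to 4 forces exactly one block of size 2 and the rest size 1 → block sizes [2, 1, 1]

Assembling the blocks gives a Jordan form
J =
  [4, 1, 0, 0]
  [0, 4, 0, 0]
  [0, 0, 4, 0]
  [0, 0, 0, 4]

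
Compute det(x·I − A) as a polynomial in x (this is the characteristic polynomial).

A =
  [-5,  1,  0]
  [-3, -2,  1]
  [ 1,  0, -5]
x^3 + 12*x^2 + 48*x + 64

Expanding det(x·I − A) (e.g. by cofactor expansion or by noting that A is similar to its Jordan form J, which has the same characteristic polynomial as A) gives
  χ_A(x) = x^3 + 12*x^2 + 48*x + 64
which factors as (x + 4)^3. The eigenvalues (with algebraic multiplicities) are λ = -4 with multiplicity 3.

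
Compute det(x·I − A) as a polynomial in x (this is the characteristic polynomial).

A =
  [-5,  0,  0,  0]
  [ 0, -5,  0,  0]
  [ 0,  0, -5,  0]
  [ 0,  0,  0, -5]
x^4 + 20*x^3 + 150*x^2 + 500*x + 625

Expanding det(x·I − A) (e.g. by cofactor expansion or by noting that A is similar to its Jordan form J, which has the same characteristic polynomial as A) gives
  χ_A(x) = x^4 + 20*x^3 + 150*x^2 + 500*x + 625
which factors as (x + 5)^4. The eigenvalues (with algebraic multiplicities) are λ = -5 with multiplicity 4.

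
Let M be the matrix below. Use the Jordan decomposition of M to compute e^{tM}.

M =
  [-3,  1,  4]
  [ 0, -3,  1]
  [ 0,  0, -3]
e^{tM} =
  [exp(-3*t), t*exp(-3*t), t^2*exp(-3*t)/2 + 4*t*exp(-3*t)]
  [0, exp(-3*t), t*exp(-3*t)]
  [0, 0, exp(-3*t)]

Strategy: write M = P · J · P⁻¹ where J is a Jordan canonical form, so e^{tM} = P · e^{tJ} · P⁻¹, and e^{tJ} can be computed block-by-block.

M has Jordan form
J =
  [-3,  1,  0]
  [ 0, -3,  1]
  [ 0,  0, -3]
(up to reordering of blocks).

Per-block formulas:
  For a 3×3 Jordan block J_3(-3): exp(t · J_3(-3)) = e^(-3t)·(I + t·N + (t^2/2)·N^2), where N is the 3×3 nilpotent shift.

After assembling e^{tJ} and conjugating by P, we get:

e^{tM} =
  [exp(-3*t), t*exp(-3*t), t^2*exp(-3*t)/2 + 4*t*exp(-3*t)]
  [0, exp(-3*t), t*exp(-3*t)]
  [0, 0, exp(-3*t)]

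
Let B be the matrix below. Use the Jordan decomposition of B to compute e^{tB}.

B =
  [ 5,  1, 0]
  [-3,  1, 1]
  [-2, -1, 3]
e^{tB} =
  [t^2*exp(3*t)/2 + 2*t*exp(3*t) + exp(3*t), t*exp(3*t), t^2*exp(3*t)/2]
  [-t^2*exp(3*t) - 3*t*exp(3*t), -2*t*exp(3*t) + exp(3*t), -t^2*exp(3*t) + t*exp(3*t)]
  [-t^2*exp(3*t)/2 - 2*t*exp(3*t), -t*exp(3*t), -t^2*exp(3*t)/2 + exp(3*t)]

Strategy: write B = P · J · P⁻¹ where J is a Jordan canonical form, so e^{tB} = P · e^{tJ} · P⁻¹, and e^{tJ} can be computed block-by-block.

B has Jordan form
J =
  [3, 1, 0]
  [0, 3, 1]
  [0, 0, 3]
(up to reordering of blocks).

Per-block formulas:
  For a 3×3 Jordan block J_3(3): exp(t · J_3(3)) = e^(3t)·(I + t·N + (t^2/2)·N^2), where N is the 3×3 nilpotent shift.

After assembling e^{tJ} and conjugating by P, we get:

e^{tB} =
  [t^2*exp(3*t)/2 + 2*t*exp(3*t) + exp(3*t), t*exp(3*t), t^2*exp(3*t)/2]
  [-t^2*exp(3*t) - 3*t*exp(3*t), -2*t*exp(3*t) + exp(3*t), -t^2*exp(3*t) + t*exp(3*t)]
  [-t^2*exp(3*t)/2 - 2*t*exp(3*t), -t*exp(3*t), -t^2*exp(3*t)/2 + exp(3*t)]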